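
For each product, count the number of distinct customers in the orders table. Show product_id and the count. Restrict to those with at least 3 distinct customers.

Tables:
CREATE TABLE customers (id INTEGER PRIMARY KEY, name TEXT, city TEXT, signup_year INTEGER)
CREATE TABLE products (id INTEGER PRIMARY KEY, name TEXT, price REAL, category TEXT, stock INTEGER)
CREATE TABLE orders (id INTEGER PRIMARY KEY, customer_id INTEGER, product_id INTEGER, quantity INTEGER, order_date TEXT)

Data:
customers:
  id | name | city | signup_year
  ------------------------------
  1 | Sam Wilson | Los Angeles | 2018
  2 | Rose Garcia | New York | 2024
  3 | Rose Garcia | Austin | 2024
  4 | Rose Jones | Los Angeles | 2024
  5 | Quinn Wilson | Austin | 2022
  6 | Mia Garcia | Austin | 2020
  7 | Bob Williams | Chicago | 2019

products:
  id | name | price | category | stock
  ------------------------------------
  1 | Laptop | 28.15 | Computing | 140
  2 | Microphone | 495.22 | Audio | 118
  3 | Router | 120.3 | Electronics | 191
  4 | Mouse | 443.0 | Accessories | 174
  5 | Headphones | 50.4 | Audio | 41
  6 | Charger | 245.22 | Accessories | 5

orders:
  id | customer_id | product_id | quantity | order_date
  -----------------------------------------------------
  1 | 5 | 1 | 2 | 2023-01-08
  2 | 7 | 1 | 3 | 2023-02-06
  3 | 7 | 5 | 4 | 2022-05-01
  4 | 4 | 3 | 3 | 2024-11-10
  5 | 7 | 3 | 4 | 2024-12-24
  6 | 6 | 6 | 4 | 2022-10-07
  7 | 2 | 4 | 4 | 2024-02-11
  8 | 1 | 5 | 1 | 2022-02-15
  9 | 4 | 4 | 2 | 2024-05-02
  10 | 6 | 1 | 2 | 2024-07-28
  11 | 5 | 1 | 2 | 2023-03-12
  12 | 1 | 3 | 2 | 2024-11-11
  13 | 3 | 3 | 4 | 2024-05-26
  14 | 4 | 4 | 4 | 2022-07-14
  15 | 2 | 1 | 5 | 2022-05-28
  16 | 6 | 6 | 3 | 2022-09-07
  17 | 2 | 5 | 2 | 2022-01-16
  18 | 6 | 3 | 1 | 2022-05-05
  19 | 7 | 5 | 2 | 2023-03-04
SELECT product_id, COUNT(DISTINCT customer_id) AS distinct_customer_count FROM orders GROUP BY product_id HAVING COUNT(DISTINCT customer_id) >= 3

Execution result:
product_id | distinct_customer_count
1 | 4
3 | 5
5 | 3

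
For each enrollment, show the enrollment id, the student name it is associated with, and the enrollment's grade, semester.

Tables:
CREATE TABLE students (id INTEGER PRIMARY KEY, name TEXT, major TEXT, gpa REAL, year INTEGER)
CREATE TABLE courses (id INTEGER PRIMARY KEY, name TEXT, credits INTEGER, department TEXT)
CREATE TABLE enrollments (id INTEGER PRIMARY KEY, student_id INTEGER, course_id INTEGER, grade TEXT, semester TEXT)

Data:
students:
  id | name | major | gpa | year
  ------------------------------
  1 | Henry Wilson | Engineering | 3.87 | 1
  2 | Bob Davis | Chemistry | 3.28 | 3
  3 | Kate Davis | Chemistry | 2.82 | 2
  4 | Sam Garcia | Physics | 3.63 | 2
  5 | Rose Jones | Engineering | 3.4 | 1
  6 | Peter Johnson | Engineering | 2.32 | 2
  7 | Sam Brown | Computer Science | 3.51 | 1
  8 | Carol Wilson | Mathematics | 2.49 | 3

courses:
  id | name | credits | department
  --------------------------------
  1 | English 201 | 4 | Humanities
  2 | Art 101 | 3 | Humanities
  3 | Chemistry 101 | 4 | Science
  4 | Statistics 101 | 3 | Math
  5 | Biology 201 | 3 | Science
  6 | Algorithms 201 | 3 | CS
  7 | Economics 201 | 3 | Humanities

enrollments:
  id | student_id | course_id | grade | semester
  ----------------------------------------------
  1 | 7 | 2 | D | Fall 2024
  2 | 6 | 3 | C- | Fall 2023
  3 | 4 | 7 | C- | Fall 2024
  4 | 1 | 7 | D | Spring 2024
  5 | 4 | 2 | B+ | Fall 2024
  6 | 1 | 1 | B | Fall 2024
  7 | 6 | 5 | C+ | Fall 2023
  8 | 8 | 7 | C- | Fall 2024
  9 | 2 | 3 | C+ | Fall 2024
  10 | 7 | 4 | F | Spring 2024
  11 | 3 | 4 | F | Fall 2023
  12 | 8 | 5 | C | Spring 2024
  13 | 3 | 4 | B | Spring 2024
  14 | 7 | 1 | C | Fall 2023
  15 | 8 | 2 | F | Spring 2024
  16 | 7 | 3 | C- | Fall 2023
SELECT c.id, p.name AS student, c.grade, c.semester FROM enrollments c JOIN students p ON c.student_id = p.id

Execution result:
id | student | grade | semester
1 | Sam Brown | D | Fall 2024
2 | Peter Johnson | C- | Fall 2023
3 | Sam Garcia | C- | Fall 2024
4 | Henry Wilson | D | Spring 2024
5 | Sam Garcia | B+ | Fall 2024
6 | Henry Wilson | B | Fall 2024
7 | Peter Johnson | C+ | Fall 2023
8 | Carol Wilson | C- | Fall 2024
9 | Bob Davis | C+ | Fall 2024
10 | Sam Brown | F | Spring 2024
11 | Kate Davis | F | Fall 2023
12 | Carol Wilson | C | Spring 2024
13 | Kate Davis | B | Spring 2024
14 | Sam Brown | C | Fall 2023
15 | Carol Wilson | F | Spring 2024
16 | Sam Brown | C- | Fall 2023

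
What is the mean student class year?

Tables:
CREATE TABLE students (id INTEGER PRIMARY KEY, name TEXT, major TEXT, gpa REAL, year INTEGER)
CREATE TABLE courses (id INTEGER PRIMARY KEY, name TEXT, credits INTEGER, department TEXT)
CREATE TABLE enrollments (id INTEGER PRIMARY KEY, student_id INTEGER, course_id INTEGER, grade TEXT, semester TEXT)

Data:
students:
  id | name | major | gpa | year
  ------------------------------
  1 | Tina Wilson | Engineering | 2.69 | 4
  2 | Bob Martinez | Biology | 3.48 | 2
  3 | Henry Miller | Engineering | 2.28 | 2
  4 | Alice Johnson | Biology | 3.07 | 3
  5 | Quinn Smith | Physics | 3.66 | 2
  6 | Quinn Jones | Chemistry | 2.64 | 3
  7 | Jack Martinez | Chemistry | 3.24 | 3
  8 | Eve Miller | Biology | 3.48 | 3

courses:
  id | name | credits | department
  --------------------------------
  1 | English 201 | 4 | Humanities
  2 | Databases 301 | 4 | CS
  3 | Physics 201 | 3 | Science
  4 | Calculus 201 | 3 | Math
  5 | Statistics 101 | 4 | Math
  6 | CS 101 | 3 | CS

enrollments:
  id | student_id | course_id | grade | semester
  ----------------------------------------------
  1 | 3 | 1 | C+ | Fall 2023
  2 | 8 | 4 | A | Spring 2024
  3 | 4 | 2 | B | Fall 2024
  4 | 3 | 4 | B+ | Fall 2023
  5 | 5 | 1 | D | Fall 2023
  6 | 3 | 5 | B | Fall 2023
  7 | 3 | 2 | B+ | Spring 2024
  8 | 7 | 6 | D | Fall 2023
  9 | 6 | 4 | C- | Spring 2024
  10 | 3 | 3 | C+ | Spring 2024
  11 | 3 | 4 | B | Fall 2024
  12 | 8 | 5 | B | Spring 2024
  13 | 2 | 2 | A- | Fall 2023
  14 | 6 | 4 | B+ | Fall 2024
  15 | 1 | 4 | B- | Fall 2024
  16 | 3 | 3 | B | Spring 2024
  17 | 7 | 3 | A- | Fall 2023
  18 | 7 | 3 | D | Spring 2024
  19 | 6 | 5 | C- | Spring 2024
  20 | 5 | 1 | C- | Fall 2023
SELECT AVG(year) FROM students

Execution result:
2.75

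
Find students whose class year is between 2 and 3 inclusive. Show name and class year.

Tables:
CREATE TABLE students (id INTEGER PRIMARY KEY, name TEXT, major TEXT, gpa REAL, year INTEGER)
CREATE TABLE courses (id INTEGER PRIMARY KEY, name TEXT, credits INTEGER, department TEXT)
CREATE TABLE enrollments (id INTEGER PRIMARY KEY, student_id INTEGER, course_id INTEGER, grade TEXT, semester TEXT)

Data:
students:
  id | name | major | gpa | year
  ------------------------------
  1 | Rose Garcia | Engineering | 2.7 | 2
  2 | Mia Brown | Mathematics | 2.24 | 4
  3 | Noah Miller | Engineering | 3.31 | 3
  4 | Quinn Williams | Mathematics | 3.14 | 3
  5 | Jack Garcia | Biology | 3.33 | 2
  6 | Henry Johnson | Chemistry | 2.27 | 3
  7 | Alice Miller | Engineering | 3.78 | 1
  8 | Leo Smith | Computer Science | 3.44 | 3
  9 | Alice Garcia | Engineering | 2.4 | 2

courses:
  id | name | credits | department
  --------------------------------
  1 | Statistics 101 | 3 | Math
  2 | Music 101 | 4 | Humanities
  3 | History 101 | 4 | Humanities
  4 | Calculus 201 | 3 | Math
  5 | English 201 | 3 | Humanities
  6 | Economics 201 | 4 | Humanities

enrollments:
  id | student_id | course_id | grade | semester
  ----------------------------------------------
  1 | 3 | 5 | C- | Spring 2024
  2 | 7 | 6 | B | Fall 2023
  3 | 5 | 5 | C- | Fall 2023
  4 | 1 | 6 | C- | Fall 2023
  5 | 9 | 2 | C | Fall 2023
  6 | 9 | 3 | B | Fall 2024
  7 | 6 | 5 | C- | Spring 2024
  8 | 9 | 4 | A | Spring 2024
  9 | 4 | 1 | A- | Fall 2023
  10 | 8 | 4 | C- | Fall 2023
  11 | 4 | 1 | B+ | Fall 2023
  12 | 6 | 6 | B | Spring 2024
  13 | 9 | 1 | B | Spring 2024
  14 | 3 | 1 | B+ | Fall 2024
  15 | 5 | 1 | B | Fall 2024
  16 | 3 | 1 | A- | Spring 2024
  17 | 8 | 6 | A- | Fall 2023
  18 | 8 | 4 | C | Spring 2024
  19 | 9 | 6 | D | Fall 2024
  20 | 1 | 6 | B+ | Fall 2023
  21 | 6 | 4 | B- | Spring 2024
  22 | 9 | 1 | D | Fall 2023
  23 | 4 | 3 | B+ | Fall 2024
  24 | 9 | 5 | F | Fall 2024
SELECT name, year FROM students WHERE year BETWEEN 2 AND 3

Execution result:
name | year
Rose Garcia | 2
Noah Miller | 3
Quinn Williams | 3
Jack Garcia | 2
Henry Johnson | 3
Leo Smith | 3
Alice Garcia | 2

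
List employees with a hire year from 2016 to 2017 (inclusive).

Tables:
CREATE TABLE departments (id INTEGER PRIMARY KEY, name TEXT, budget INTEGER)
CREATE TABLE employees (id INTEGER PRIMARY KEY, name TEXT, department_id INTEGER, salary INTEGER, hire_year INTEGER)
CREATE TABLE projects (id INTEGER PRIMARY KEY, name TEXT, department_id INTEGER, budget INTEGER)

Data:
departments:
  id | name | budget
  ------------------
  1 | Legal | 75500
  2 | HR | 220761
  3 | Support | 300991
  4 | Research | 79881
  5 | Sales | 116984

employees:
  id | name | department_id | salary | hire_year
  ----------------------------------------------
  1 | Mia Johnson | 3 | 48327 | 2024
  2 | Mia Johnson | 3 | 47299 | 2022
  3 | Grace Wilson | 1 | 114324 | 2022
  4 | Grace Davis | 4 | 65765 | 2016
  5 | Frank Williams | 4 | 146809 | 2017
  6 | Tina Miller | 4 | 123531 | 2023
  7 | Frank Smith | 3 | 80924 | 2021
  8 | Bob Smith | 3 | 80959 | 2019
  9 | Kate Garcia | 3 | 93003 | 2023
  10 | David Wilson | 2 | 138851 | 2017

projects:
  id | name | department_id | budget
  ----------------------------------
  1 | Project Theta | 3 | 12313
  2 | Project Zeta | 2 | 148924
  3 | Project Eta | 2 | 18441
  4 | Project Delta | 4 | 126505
SELECT name, hire_year FROM employees WHERE hire_year BETWEEN 2016 AND 2017

Execution result:
name | hire_year
Grace Davis | 2016
Frank Williams | 2017
David Wilson | 2017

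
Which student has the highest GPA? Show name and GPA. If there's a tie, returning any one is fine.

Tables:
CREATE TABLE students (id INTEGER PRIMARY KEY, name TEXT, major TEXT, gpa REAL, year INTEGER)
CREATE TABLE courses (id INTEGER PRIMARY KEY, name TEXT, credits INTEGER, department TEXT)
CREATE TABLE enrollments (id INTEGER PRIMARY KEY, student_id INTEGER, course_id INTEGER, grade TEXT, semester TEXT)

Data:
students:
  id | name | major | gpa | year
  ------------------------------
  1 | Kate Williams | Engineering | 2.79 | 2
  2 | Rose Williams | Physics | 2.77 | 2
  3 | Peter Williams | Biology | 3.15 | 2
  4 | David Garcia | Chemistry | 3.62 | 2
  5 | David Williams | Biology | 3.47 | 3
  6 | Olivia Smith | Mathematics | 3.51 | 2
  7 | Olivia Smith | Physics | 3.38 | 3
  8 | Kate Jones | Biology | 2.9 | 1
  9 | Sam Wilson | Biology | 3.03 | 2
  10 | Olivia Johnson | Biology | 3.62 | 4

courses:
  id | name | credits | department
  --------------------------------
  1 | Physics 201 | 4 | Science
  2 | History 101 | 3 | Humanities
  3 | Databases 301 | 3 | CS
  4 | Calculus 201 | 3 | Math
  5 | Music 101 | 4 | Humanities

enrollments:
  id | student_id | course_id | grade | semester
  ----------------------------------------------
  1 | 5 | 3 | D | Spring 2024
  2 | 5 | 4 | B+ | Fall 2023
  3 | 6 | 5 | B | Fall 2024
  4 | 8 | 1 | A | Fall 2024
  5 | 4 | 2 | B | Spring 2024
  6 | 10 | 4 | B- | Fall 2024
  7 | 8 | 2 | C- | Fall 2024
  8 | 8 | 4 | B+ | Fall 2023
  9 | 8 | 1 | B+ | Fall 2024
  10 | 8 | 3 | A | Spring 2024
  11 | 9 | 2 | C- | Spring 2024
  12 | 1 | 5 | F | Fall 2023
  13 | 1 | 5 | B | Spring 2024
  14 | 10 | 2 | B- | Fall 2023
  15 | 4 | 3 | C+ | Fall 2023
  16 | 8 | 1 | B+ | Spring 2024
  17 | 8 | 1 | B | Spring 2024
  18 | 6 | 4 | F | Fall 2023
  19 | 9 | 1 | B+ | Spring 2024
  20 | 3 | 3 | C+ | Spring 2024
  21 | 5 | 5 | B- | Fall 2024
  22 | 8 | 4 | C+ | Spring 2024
SELECT name, gpa FROM students ORDER BY gpa DESC LIMIT 1

Execution result:
name | gpa
David Garcia | 3.62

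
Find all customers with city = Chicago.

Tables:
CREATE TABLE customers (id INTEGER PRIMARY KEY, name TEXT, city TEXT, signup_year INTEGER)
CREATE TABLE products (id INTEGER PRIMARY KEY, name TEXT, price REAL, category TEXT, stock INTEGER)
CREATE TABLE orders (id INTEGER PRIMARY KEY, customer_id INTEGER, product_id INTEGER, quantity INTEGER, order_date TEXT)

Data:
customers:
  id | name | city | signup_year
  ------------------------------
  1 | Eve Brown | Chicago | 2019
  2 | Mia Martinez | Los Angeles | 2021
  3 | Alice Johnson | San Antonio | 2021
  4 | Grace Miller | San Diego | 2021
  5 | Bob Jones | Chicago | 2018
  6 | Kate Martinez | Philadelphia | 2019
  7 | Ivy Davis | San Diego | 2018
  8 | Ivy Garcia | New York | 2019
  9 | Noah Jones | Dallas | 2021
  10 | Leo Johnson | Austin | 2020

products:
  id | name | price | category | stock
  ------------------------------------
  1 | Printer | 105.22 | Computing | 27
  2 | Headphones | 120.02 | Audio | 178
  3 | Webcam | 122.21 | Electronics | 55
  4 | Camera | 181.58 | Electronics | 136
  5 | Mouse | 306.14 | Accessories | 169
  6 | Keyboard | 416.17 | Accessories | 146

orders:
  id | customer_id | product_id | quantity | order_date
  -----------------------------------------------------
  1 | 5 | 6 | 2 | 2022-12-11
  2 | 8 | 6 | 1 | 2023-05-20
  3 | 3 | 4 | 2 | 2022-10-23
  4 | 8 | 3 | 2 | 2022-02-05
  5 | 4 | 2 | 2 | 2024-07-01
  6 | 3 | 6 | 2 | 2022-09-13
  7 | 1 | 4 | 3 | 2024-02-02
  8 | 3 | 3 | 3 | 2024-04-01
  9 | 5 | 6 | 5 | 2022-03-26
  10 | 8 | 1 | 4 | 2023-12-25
SELECT name, city FROM customers WHERE city = 'Chicago'

Execution result:
name | city
Eve Brown | Chicago
Bob Jones | Chicago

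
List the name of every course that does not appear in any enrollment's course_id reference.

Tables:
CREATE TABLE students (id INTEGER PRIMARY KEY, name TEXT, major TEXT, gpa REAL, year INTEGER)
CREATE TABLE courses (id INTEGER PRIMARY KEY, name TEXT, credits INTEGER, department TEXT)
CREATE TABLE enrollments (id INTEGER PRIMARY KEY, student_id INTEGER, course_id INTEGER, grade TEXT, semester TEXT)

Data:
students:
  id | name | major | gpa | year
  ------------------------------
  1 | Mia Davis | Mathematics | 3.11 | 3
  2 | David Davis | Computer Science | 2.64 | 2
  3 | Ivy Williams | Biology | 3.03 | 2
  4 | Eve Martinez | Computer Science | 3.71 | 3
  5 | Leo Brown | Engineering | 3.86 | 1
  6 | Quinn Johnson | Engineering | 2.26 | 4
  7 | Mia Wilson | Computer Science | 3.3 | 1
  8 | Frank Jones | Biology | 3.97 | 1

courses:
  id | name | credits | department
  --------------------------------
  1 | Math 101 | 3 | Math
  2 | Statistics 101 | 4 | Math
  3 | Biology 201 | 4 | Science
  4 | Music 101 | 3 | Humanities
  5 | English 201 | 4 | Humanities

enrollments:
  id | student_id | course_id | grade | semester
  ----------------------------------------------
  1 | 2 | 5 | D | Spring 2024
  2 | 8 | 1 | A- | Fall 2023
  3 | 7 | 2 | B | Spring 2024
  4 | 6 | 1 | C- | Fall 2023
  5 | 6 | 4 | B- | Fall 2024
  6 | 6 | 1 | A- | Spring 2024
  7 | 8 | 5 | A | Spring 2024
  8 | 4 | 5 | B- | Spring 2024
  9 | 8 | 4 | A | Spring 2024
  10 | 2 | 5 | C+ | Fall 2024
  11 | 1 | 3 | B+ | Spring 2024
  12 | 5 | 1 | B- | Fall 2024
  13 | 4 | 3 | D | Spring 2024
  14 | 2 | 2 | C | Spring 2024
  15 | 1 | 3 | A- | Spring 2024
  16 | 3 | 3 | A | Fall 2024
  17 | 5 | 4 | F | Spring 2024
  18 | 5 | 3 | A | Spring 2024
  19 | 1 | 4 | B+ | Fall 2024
SELECT p.name FROM courses p LEFT JOIN enrollments c ON c.course_id = p.id WHERE c.id IS NULL

Execution result:
(no rows)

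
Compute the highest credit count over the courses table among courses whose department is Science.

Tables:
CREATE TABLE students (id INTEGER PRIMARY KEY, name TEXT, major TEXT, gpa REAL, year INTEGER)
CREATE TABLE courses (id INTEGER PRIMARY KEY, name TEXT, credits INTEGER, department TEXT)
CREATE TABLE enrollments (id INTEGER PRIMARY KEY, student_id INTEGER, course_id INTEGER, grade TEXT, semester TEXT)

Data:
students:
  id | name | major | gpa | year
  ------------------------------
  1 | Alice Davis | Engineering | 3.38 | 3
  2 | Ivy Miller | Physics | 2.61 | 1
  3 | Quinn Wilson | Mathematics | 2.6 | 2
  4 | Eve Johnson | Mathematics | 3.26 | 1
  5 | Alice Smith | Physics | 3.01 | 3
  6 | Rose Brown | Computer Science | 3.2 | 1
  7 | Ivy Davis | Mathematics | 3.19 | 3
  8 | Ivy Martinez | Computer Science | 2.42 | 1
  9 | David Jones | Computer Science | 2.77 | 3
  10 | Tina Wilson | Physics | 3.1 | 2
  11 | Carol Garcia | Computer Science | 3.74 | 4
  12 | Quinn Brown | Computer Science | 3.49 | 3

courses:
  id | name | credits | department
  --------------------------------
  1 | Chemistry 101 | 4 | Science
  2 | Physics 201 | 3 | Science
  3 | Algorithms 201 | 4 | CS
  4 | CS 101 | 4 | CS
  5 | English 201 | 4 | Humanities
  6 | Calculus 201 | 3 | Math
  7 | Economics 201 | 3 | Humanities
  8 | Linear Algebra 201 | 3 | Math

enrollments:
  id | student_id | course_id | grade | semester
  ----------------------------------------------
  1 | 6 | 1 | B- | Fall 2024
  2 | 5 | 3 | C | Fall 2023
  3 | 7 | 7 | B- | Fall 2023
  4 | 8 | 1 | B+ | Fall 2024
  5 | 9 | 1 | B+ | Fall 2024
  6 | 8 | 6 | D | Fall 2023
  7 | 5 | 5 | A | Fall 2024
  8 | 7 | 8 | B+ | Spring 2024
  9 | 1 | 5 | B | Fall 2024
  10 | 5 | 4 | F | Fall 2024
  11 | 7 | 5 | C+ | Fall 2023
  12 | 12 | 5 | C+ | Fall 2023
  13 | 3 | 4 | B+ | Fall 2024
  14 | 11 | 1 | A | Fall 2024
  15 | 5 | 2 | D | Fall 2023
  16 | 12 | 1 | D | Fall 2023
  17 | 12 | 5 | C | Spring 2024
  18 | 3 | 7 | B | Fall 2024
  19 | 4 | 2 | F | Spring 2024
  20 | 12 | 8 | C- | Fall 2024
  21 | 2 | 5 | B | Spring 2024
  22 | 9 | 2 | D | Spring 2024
SELECT MAX(credits) FROM courses WHERE department = 'Science'

Execution result:
4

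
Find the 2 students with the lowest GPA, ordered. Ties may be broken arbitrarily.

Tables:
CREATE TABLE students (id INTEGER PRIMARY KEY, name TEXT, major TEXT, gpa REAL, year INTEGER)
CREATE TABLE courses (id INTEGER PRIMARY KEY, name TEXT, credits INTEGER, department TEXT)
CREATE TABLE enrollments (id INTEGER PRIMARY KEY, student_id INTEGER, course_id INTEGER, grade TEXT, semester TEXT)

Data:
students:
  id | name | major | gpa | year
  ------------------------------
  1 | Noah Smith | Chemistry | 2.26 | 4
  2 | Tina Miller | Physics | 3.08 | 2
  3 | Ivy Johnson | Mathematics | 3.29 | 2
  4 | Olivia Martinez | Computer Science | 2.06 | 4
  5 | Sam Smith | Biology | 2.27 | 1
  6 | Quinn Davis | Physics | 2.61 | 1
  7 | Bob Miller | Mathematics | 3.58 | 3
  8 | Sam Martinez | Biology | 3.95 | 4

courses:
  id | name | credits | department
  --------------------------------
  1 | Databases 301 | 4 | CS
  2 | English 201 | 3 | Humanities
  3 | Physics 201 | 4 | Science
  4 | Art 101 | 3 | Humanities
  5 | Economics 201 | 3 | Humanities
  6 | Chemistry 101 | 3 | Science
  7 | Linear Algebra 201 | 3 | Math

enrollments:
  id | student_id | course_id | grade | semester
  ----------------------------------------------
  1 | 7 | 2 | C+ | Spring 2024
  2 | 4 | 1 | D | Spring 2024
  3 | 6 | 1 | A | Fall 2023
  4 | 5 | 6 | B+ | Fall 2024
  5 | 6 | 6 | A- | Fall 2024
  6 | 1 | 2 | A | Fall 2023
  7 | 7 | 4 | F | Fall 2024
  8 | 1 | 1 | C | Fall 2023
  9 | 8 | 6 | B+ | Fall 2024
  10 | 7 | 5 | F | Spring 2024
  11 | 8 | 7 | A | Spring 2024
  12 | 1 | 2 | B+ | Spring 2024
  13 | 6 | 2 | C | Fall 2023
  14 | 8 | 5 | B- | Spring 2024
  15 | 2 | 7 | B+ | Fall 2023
SELECT name, gpa FROM students ORDER BY gpa ASC LIMIT 2

Execution result:
name | gpa
Olivia Martinez | 2.06
Noah Smith | 2.26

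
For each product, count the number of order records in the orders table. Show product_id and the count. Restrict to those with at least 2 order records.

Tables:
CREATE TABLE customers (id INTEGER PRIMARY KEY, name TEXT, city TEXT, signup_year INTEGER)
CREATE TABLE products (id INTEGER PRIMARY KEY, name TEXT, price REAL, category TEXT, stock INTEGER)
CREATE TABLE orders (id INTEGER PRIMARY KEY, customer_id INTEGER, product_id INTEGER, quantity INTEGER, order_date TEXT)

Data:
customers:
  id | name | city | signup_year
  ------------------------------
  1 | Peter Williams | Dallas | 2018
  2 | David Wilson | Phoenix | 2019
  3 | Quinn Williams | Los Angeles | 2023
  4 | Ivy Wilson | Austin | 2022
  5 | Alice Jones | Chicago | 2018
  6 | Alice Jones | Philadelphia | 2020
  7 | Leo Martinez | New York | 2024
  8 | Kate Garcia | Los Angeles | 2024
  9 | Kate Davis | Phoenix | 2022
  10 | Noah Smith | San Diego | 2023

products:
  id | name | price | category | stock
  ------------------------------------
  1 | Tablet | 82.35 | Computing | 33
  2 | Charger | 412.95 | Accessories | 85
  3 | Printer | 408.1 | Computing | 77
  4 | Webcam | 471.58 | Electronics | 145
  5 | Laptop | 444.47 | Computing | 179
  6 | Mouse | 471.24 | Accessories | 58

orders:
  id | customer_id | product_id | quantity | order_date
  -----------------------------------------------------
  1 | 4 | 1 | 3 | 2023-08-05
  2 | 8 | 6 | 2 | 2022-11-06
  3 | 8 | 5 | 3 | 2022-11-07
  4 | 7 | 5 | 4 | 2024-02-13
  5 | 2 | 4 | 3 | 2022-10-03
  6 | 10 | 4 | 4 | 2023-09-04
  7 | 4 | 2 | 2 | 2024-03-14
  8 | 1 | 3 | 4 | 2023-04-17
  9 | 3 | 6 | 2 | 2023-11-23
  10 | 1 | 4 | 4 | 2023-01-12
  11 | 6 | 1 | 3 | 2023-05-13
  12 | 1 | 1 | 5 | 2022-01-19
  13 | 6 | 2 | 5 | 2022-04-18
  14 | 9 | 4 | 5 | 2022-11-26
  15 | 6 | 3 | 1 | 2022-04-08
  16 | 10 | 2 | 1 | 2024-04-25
SELECT product_id, COUNT(*) AS order_count FROM orders GROUP BY product_id HAVING COUNT(*) >= 2

Execution result:
product_id | order_count
1 | 3
2 | 3
3 | 2
4 | 4
5 | 2
6 | 2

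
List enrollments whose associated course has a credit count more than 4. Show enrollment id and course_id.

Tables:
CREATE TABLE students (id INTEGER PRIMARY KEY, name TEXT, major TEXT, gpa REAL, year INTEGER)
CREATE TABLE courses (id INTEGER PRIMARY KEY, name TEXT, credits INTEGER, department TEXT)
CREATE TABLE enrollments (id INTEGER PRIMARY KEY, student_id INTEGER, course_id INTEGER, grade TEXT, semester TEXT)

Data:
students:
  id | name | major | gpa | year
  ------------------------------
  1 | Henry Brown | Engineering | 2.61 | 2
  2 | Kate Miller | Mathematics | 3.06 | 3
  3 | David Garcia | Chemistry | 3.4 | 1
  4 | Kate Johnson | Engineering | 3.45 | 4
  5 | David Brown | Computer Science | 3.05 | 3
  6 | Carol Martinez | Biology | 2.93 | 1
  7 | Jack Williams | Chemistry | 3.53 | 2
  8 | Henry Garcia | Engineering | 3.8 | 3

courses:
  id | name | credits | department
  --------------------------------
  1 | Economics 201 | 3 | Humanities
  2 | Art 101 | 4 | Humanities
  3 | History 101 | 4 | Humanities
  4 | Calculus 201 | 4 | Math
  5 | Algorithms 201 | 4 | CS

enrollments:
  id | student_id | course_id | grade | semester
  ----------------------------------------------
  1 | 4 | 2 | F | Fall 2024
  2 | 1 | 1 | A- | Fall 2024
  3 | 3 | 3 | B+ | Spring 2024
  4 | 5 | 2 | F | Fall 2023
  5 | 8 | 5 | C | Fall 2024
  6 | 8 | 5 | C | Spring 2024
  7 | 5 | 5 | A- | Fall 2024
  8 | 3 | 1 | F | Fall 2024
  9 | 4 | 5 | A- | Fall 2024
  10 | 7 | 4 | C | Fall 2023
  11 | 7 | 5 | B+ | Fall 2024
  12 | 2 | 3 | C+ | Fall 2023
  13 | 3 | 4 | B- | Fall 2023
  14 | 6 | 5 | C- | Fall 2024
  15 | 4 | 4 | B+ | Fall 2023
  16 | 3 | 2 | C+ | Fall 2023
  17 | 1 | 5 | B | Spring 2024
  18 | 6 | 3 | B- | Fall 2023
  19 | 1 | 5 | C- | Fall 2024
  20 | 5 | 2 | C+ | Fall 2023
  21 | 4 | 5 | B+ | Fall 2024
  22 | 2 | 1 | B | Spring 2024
SELECT id, course_id FROM enrollments WHERE course_id IN (SELECT id FROM courses WHERE credits > 4)

Execution result:
(no rows)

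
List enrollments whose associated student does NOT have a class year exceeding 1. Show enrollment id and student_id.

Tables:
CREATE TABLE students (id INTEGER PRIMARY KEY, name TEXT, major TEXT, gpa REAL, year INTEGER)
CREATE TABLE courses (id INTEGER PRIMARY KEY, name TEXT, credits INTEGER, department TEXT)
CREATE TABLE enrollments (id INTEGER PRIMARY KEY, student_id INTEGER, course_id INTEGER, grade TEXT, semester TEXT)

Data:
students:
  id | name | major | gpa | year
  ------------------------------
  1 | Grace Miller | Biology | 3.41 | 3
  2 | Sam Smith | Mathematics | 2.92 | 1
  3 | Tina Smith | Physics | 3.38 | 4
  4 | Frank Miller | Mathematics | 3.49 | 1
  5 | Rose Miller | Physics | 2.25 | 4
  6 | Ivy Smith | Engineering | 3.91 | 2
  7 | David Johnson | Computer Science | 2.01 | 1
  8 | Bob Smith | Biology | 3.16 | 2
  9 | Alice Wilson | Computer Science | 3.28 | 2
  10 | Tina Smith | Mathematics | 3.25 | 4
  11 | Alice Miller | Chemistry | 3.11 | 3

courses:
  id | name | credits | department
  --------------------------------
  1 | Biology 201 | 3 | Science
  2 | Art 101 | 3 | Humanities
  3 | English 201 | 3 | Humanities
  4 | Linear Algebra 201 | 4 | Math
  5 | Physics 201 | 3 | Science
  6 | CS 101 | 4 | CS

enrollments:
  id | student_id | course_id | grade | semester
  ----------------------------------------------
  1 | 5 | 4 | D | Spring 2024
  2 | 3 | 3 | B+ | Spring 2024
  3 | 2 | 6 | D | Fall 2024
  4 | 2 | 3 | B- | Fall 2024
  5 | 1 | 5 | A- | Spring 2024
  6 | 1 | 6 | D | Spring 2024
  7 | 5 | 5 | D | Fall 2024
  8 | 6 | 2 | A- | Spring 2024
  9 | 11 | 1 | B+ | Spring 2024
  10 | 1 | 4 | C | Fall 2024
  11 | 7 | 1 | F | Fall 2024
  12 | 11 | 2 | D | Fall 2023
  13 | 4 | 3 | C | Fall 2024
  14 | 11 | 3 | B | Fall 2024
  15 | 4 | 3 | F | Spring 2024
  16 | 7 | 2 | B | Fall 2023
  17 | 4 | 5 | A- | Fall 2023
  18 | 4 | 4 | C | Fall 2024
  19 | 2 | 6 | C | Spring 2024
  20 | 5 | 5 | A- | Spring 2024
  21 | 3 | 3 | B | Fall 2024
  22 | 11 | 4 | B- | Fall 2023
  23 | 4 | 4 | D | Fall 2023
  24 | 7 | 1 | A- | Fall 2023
SELECT id, student_id FROM enrollments WHERE student_id NOT IN (SELECT id FROM students WHERE year > 1)

Execution result:
id | student_id
3 | 2
4 | 2
11 | 7
13 | 4
15 | 4
16 | 7
17 | 4
18 | 4
19 | 2
23 | 4
24 | 7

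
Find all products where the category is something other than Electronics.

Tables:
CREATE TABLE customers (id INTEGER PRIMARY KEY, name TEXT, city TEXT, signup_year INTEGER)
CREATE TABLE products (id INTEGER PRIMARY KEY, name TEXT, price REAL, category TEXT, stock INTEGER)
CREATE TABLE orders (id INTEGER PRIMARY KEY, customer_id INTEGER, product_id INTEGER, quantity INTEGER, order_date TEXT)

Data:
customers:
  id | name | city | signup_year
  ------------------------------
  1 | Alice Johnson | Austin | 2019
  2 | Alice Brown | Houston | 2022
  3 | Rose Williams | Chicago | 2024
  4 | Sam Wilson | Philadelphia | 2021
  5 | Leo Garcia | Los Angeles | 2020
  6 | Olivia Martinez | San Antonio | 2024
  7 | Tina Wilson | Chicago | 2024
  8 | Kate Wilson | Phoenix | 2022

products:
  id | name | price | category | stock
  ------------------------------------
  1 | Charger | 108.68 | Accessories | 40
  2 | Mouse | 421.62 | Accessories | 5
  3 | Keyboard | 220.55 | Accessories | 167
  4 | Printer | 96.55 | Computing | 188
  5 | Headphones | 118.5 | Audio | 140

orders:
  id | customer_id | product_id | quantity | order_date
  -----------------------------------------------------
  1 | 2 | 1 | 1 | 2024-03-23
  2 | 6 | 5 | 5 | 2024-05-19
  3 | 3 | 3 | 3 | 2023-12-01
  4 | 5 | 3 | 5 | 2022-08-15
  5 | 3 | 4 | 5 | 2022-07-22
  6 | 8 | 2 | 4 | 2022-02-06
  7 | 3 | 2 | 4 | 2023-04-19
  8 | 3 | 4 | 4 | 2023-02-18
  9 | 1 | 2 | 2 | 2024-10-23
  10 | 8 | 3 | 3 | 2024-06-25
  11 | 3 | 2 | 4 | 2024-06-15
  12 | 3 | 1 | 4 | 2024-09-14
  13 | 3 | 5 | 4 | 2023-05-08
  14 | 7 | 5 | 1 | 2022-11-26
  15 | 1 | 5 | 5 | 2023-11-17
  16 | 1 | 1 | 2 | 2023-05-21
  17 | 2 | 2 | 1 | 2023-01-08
SELECT name, category FROM products WHERE category <> 'Electronics'

Execution result:
name | category
Charger | Accessories
Mouse | Accessories
Keyboard | Accessories
Printer | Computing
Headphones | Audio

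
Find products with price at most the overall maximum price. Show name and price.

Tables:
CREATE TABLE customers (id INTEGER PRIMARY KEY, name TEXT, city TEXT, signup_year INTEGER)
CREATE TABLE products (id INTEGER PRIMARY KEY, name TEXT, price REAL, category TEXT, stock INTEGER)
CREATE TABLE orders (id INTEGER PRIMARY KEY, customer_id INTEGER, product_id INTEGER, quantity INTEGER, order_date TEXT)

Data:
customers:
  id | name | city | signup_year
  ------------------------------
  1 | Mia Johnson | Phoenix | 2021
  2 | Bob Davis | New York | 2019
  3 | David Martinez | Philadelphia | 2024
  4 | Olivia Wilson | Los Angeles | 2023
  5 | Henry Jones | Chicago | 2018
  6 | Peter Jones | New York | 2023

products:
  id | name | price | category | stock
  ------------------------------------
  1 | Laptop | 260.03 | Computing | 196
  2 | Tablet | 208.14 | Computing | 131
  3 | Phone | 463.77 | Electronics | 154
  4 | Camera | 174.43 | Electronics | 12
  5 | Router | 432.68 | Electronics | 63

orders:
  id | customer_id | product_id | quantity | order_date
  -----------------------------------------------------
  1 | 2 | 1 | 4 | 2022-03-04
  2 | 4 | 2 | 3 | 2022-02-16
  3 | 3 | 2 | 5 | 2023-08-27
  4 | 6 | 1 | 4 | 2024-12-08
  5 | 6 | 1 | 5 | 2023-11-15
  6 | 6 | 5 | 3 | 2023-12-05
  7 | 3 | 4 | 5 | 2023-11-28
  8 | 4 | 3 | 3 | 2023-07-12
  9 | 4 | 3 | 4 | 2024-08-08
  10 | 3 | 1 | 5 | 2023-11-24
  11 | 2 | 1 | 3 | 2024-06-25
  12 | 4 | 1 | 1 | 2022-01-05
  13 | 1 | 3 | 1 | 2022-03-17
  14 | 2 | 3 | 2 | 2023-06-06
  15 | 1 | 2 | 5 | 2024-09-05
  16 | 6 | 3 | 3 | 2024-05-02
SELECT name, price FROM products WHERE price <= (SELECT MAX(price) FROM products)

Execution result:
name | price
Laptop | 260.03
Tablet | 208.14
Phone | 463.77
Camera | 174.43
Router | 432.68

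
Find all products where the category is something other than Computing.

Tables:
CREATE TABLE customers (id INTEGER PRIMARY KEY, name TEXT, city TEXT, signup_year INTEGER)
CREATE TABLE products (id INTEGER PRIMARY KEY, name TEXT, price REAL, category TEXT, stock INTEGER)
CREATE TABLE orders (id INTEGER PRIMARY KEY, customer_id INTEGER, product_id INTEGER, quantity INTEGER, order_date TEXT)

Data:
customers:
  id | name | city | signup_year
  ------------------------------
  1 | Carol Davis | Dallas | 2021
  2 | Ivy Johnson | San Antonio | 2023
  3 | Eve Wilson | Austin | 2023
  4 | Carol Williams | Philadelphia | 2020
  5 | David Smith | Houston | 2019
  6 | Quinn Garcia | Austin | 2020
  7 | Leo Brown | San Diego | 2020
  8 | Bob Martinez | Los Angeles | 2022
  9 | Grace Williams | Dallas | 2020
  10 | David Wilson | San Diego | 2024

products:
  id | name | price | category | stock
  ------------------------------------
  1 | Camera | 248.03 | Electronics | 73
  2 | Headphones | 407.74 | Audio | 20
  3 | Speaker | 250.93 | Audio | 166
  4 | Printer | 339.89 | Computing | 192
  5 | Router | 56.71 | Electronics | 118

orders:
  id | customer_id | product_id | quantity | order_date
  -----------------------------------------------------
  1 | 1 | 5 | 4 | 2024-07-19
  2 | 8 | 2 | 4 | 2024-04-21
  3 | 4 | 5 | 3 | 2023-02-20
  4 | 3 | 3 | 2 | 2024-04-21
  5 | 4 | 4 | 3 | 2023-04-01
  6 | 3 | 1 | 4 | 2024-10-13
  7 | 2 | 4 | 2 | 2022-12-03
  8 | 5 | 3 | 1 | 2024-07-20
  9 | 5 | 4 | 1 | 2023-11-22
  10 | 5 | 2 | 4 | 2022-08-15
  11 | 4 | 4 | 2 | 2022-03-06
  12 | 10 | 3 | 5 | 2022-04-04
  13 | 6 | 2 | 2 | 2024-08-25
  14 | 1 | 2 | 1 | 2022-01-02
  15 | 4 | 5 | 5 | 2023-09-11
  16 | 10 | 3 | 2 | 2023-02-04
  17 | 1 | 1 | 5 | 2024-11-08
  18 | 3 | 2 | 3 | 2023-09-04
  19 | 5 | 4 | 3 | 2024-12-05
SELECT name, category FROM products WHERE category <> 'Computing'

Execution result:
name | category
Camera | Electronics
Headphones | Audio
Speaker | Audio
Router | Electronics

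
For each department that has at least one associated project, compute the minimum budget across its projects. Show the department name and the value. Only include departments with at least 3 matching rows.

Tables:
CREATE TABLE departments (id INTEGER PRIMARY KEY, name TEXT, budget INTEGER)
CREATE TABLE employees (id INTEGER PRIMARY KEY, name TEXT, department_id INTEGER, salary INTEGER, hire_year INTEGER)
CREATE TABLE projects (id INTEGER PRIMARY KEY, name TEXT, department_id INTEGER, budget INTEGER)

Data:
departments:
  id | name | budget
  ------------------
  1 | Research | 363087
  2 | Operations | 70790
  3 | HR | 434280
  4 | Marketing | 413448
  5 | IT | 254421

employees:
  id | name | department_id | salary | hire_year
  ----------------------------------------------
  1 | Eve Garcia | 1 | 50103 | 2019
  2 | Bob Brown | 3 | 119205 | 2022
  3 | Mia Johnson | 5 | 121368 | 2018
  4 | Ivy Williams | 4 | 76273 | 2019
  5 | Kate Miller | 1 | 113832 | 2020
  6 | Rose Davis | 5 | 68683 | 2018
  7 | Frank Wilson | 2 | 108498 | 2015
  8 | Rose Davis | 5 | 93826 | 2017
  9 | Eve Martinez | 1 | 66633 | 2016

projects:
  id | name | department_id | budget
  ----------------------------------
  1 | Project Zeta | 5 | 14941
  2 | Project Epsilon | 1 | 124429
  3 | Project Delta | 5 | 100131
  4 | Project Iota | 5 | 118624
SELECT p.name, MIN(c.budget) AS min_budget FROM projects c JOIN departments p ON c.department_id = p.id GROUP BY p.id, p.name HAVING COUNT(*) >= 3

Execution result:
name | min_budget
IT | 14941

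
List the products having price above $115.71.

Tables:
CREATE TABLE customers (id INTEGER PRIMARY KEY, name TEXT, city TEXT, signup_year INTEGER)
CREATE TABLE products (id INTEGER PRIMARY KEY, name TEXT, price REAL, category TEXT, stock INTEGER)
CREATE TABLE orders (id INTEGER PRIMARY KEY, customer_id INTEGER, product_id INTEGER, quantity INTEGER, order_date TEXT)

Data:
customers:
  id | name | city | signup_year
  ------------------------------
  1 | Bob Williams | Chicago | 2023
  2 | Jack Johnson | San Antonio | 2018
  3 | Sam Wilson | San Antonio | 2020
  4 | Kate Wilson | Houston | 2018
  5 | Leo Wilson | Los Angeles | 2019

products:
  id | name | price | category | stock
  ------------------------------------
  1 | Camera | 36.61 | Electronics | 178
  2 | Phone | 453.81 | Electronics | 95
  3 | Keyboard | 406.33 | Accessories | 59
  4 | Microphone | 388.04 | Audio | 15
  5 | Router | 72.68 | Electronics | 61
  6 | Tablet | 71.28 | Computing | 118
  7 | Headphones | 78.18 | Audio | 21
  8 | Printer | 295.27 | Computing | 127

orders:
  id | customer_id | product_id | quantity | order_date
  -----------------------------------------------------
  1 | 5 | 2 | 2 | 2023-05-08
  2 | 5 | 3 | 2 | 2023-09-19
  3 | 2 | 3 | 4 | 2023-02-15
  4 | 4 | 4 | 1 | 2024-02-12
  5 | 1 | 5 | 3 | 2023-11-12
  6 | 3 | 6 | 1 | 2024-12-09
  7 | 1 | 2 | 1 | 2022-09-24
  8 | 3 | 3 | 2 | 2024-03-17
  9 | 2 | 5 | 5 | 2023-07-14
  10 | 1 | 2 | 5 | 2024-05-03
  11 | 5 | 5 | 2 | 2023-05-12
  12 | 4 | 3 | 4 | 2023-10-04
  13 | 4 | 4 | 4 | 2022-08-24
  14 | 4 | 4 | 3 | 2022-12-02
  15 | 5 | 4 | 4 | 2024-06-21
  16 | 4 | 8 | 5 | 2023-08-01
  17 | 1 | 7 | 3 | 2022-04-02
SELECT name, price FROM products WHERE price > 115.71

Execution result:
name | price
Phone | 453.81
Keyboard | 406.33
Microphone | 388.04
Printer | 295.27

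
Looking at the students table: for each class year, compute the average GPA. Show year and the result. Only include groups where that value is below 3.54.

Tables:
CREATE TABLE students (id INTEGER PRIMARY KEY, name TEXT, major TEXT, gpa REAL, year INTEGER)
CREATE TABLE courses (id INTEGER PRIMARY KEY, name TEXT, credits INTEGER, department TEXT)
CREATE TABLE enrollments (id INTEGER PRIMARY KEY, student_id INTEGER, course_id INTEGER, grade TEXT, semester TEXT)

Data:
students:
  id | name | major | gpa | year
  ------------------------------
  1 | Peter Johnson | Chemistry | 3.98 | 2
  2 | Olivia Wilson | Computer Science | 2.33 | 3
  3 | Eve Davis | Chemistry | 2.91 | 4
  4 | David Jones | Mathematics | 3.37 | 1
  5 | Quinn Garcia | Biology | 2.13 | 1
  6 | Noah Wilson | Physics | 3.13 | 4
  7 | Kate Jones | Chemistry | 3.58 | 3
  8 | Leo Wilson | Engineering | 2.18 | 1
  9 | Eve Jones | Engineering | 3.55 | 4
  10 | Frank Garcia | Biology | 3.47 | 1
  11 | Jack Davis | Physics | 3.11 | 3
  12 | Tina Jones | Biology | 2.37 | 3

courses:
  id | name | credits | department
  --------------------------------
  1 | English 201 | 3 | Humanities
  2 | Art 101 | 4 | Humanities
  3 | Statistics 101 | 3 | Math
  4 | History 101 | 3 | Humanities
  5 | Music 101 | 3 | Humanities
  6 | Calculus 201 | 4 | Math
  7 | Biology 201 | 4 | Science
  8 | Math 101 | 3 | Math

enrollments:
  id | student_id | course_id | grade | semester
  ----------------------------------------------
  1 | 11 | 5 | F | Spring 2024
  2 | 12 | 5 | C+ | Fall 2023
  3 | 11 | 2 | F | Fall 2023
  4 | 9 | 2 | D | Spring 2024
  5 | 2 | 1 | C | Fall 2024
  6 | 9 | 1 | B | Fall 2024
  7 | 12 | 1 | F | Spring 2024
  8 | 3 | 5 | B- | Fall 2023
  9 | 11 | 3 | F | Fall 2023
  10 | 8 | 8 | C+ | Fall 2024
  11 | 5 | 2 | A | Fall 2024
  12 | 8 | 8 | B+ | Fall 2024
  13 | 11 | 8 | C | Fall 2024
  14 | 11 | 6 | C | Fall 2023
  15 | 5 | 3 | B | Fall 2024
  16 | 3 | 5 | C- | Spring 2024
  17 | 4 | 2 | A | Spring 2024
SELECT year, AVG(gpa) AS avg_gpa FROM students GROUP BY year HAVING AVG(gpa) < 3.54

Execution result:
year | avg_gpa
1 | 2.79
3 | 2.85
4 | 3.20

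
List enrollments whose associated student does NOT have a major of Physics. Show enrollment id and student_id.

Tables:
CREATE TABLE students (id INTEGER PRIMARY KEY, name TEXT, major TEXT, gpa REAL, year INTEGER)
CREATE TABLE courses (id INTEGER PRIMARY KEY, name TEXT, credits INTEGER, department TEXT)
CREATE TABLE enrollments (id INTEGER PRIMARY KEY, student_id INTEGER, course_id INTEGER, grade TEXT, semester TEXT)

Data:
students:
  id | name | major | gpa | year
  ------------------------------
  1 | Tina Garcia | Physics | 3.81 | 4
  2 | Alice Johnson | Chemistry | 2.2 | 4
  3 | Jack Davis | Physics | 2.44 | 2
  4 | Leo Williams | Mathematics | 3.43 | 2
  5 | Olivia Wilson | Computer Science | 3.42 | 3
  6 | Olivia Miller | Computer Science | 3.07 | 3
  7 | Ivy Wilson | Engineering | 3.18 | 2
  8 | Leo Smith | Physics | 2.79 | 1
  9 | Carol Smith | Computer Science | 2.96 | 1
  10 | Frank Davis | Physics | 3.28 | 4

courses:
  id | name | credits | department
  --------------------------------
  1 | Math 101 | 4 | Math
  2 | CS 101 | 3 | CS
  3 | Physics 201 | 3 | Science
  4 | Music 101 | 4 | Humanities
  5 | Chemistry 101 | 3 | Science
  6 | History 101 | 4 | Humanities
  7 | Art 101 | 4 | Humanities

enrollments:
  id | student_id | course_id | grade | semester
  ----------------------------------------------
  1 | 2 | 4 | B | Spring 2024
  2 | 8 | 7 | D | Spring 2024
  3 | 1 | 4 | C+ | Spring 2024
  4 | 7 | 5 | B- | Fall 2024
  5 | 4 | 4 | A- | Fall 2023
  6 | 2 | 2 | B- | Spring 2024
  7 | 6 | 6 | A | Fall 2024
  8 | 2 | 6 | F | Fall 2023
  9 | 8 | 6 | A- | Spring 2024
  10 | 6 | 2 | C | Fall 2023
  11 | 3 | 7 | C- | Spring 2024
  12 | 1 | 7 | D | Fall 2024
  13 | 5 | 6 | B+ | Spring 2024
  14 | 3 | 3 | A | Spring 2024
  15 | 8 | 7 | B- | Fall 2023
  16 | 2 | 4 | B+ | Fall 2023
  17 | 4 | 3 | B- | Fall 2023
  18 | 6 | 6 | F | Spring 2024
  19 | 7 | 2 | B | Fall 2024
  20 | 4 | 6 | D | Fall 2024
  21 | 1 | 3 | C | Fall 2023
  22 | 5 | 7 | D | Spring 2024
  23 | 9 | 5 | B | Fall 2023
SELECT id, student_id FROM enrollments WHERE student_id NOT IN (SELECT id FROM students WHERE major = 'Physics')

Execution result:
id | student_id
1 | 2
4 | 7
5 | 4
6 | 2
7 | 6
8 | 2
10 | 6
13 | 5
16 | 2
17 | 4
18 | 6
19 | 7
20 | 4
22 | 5
23 | 9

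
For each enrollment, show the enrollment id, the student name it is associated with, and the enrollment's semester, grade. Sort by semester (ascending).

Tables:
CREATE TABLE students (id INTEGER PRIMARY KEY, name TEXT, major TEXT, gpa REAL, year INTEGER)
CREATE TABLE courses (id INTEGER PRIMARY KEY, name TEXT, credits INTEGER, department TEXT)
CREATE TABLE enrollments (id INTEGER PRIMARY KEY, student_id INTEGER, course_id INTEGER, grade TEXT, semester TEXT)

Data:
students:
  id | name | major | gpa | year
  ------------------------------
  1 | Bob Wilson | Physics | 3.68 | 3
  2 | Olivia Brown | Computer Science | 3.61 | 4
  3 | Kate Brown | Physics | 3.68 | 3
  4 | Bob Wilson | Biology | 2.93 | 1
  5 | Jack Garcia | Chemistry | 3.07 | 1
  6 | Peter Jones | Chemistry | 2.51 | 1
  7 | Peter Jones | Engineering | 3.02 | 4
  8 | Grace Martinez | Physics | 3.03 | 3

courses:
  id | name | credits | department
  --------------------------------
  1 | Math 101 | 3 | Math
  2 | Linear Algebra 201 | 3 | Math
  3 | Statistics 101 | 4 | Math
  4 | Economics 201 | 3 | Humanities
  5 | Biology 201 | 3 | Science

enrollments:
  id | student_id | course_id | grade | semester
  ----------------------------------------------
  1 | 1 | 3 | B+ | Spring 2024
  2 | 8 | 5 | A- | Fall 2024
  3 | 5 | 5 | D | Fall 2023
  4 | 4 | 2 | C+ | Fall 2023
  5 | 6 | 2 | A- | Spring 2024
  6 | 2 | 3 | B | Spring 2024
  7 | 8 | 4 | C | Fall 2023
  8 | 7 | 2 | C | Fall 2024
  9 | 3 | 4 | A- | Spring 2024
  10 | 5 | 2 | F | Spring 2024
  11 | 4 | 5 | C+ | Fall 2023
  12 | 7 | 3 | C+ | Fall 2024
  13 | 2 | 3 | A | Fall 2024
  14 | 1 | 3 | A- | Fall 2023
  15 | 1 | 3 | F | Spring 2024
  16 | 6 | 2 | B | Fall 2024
SELECT c.id, p.name AS student, c.semester, c.grade FROM enrollments c JOIN students p ON c.student_id = p.id ORDER BY c.semester ASC

Execution result:
id | student | semester | grade
3 | Jack Garcia | Fall 2023 | D
4 | Bob Wilson | Fall 2023 | C+
7 | Grace Martinez | Fall 2023 | C
11 | Bob Wilson | Fall 2023 | C+
14 | Bob Wilson | Fall 2023 | A-
2 | Grace Martinez | Fall 2024 | A-
8 | Peter Jones | Fall 2024 | C
12 | Peter Jones | Fall 2024 | C+
13 | Olivia Brown | Fall 2024 | A
16 | Peter Jones | Fall 2024 | B
1 | Bob Wilson | Spring 2024 | B+
5 | Peter Jones | Spring 2024 | A-
6 | Olivia Brown | Spring 2024 | B
9 | Kate Brown | Spring 2024 | A-
10 | Jack Garcia | Spring 2024 | F
15 | Bob Wilson | Spring 2024 | F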